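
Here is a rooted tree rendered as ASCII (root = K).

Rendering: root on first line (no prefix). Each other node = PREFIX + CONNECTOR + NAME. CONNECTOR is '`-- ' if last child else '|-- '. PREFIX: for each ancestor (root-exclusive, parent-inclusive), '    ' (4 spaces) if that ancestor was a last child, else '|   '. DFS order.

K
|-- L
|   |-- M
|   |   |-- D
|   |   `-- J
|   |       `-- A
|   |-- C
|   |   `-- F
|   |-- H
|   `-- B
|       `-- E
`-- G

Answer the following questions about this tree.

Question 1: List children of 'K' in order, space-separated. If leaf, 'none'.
Node K's children (from adjacency): L, G

Answer: L G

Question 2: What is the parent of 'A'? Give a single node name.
Answer: J

Derivation:
Scan adjacency: A appears as child of J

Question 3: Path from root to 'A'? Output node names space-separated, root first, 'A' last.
Walk down from root: K -> L -> M -> J -> A

Answer: K L M J A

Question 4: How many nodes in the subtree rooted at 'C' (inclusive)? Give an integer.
Answer: 2

Derivation:
Subtree rooted at C contains: C, F
Count = 2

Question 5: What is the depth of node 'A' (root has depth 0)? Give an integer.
Answer: 4

Derivation:
Path from root to A: K -> L -> M -> J -> A
Depth = number of edges = 4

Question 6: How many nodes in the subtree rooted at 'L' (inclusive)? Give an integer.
Subtree rooted at L contains: A, B, C, D, E, F, H, J, L, M
Count = 10

Answer: 10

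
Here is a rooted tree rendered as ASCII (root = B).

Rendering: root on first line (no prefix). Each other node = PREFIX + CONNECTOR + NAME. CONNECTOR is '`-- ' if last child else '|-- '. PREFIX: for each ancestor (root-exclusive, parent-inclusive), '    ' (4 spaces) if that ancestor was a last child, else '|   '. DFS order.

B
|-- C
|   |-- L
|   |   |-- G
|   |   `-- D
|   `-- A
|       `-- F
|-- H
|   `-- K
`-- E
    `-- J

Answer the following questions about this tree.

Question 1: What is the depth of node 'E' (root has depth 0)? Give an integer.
Answer: 1

Derivation:
Path from root to E: B -> E
Depth = number of edges = 1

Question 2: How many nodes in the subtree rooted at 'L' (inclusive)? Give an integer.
Answer: 3

Derivation:
Subtree rooted at L contains: D, G, L
Count = 3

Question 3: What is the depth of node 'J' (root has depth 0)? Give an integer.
Path from root to J: B -> E -> J
Depth = number of edges = 2

Answer: 2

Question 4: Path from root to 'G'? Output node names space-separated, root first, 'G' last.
Walk down from root: B -> C -> L -> G

Answer: B C L G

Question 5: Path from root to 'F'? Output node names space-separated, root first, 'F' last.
Answer: B C A F

Derivation:
Walk down from root: B -> C -> A -> F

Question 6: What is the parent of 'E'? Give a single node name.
Scan adjacency: E appears as child of B

Answer: B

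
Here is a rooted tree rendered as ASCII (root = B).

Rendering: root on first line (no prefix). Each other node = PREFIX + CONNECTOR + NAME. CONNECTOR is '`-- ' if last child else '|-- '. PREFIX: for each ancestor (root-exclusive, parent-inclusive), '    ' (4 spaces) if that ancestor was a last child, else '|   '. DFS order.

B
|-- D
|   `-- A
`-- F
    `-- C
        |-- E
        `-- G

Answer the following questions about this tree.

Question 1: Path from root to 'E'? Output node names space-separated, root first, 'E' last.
Answer: B F C E

Derivation:
Walk down from root: B -> F -> C -> E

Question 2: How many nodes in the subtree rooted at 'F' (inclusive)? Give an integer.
Subtree rooted at F contains: C, E, F, G
Count = 4

Answer: 4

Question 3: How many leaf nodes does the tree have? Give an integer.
Answer: 3

Derivation:
Leaves (nodes with no children): A, E, G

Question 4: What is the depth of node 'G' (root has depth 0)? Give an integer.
Answer: 3

Derivation:
Path from root to G: B -> F -> C -> G
Depth = number of edges = 3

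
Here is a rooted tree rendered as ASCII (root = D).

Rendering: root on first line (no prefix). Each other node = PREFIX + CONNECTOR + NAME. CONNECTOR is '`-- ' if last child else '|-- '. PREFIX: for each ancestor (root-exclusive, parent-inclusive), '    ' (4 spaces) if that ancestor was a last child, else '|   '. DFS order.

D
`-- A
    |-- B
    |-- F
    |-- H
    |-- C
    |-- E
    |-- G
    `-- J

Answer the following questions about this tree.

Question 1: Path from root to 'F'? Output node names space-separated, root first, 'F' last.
Walk down from root: D -> A -> F

Answer: D A F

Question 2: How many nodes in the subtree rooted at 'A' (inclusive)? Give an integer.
Answer: 8

Derivation:
Subtree rooted at A contains: A, B, C, E, F, G, H, J
Count = 8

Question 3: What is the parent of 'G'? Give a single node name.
Scan adjacency: G appears as child of A

Answer: A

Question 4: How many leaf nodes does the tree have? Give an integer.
Leaves (nodes with no children): B, C, E, F, G, H, J

Answer: 7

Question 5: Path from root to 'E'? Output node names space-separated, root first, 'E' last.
Answer: D A E

Derivation:
Walk down from root: D -> A -> E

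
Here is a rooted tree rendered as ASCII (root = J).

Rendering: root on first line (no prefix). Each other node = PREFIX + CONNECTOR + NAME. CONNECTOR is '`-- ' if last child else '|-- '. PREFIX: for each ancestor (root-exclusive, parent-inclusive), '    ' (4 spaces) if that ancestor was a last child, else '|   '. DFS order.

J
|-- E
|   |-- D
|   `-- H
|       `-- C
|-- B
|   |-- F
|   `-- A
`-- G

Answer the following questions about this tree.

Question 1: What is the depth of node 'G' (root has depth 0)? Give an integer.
Path from root to G: J -> G
Depth = number of edges = 1

Answer: 1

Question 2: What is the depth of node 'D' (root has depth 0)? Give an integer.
Answer: 2

Derivation:
Path from root to D: J -> E -> D
Depth = number of edges = 2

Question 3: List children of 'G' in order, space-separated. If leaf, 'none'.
Node G's children (from adjacency): (leaf)

Answer: none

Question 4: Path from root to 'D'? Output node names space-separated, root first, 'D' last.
Answer: J E D

Derivation:
Walk down from root: J -> E -> D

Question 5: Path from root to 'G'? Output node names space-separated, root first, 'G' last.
Walk down from root: J -> G

Answer: J G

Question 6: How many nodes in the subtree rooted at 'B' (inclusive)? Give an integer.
Subtree rooted at B contains: A, B, F
Count = 3

Answer: 3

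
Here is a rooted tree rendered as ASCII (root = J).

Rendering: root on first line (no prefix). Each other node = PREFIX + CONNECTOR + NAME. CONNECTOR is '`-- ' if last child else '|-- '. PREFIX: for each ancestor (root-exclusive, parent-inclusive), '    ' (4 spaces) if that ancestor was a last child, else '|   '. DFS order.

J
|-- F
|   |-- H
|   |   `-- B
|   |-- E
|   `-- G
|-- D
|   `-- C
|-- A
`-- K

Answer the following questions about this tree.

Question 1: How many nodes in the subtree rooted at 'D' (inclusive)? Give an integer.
Subtree rooted at D contains: C, D
Count = 2

Answer: 2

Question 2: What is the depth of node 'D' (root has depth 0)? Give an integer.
Path from root to D: J -> D
Depth = number of edges = 1

Answer: 1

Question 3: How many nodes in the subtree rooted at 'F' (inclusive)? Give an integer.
Answer: 5

Derivation:
Subtree rooted at F contains: B, E, F, G, H
Count = 5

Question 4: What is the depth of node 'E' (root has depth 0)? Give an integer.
Path from root to E: J -> F -> E
Depth = number of edges = 2

Answer: 2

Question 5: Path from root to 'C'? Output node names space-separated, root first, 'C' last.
Walk down from root: J -> D -> C

Answer: J D C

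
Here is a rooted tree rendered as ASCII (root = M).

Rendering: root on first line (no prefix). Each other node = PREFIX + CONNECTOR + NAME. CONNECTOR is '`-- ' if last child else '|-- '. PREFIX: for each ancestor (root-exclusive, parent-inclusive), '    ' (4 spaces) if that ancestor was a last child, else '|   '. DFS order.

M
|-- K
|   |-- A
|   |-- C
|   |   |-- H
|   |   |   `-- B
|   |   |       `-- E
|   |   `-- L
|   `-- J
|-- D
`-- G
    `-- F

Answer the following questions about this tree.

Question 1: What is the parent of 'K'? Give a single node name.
Answer: M

Derivation:
Scan adjacency: K appears as child of M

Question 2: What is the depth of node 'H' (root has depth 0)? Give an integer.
Answer: 3

Derivation:
Path from root to H: M -> K -> C -> H
Depth = number of edges = 3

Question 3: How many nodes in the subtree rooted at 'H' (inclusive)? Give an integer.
Subtree rooted at H contains: B, E, H
Count = 3

Answer: 3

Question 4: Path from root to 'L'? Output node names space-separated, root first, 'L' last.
Walk down from root: M -> K -> C -> L

Answer: M K C L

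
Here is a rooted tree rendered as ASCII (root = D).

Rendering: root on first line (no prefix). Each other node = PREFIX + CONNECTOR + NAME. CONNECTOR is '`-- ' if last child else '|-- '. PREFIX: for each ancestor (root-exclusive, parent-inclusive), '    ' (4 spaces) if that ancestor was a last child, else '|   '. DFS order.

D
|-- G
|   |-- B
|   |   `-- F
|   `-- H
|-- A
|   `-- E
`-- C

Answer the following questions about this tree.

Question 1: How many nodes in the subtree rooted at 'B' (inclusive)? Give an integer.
Subtree rooted at B contains: B, F
Count = 2

Answer: 2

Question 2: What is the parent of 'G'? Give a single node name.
Answer: D

Derivation:
Scan adjacency: G appears as child of D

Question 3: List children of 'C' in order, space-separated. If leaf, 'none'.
Answer: none

Derivation:
Node C's children (from adjacency): (leaf)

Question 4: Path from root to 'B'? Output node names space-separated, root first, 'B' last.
Answer: D G B

Derivation:
Walk down from root: D -> G -> B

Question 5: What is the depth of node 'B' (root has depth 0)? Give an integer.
Answer: 2

Derivation:
Path from root to B: D -> G -> B
Depth = number of edges = 2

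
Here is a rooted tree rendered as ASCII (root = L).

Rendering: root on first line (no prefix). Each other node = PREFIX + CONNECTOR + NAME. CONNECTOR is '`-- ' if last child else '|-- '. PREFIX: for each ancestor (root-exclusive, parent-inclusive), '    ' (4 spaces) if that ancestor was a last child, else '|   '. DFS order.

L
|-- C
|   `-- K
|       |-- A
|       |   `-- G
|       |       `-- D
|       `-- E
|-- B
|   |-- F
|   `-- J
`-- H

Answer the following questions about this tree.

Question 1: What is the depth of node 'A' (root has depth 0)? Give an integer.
Answer: 3

Derivation:
Path from root to A: L -> C -> K -> A
Depth = number of edges = 3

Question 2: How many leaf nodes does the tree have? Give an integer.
Answer: 5

Derivation:
Leaves (nodes with no children): D, E, F, H, J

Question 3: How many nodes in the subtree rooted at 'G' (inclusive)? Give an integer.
Subtree rooted at G contains: D, G
Count = 2

Answer: 2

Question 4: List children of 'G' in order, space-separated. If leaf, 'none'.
Node G's children (from adjacency): D

Answer: D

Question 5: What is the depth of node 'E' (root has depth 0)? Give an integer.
Path from root to E: L -> C -> K -> E
Depth = number of edges = 3

Answer: 3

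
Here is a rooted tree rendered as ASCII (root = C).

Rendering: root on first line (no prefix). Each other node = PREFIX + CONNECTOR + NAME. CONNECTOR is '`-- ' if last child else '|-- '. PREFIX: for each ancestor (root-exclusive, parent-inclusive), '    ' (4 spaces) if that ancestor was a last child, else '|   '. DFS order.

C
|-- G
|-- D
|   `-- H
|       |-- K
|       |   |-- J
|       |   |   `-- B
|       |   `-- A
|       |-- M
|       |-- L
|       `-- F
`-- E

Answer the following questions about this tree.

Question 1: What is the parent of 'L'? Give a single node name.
Scan adjacency: L appears as child of H

Answer: H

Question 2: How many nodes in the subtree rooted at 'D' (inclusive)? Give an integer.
Answer: 9

Derivation:
Subtree rooted at D contains: A, B, D, F, H, J, K, L, M
Count = 9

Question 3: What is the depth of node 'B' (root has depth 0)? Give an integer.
Answer: 5

Derivation:
Path from root to B: C -> D -> H -> K -> J -> B
Depth = number of edges = 5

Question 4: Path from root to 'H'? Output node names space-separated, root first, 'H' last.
Walk down from root: C -> D -> H

Answer: C D H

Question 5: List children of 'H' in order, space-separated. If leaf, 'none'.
Node H's children (from adjacency): K, M, L, F

Answer: K M L F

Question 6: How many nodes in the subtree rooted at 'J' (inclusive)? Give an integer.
Answer: 2

Derivation:
Subtree rooted at J contains: B, J
Count = 2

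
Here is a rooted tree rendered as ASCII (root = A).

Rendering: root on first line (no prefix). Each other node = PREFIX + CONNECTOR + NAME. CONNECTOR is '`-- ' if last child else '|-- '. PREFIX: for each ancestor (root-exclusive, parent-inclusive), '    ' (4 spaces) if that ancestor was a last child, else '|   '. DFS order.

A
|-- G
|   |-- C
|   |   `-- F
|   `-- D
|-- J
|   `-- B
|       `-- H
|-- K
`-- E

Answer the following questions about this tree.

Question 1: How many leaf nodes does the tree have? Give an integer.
Answer: 5

Derivation:
Leaves (nodes with no children): D, E, F, H, K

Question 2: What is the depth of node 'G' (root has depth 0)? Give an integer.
Answer: 1

Derivation:
Path from root to G: A -> G
Depth = number of edges = 1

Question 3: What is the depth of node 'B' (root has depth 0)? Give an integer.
Path from root to B: A -> J -> B
Depth = number of edges = 2

Answer: 2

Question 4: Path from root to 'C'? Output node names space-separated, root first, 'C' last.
Walk down from root: A -> G -> C

Answer: A G C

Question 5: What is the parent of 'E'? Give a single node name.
Answer: A

Derivation:
Scan adjacency: E appears as child of A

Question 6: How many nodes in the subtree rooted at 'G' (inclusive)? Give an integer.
Subtree rooted at G contains: C, D, F, G
Count = 4

Answer: 4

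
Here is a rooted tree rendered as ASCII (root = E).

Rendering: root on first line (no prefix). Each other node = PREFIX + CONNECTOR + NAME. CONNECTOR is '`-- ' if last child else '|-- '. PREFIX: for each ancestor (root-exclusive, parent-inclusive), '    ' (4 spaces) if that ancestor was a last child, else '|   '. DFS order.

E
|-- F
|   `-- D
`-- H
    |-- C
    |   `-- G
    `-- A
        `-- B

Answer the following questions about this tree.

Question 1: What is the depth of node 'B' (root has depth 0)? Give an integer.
Answer: 3

Derivation:
Path from root to B: E -> H -> A -> B
Depth = number of edges = 3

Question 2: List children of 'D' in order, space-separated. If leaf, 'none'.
Answer: none

Derivation:
Node D's children (from adjacency): (leaf)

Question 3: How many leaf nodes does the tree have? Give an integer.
Answer: 3

Derivation:
Leaves (nodes with no children): B, D, G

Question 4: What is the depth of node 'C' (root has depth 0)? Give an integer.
Answer: 2

Derivation:
Path from root to C: E -> H -> C
Depth = number of edges = 2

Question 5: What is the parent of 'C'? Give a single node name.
Answer: H

Derivation:
Scan adjacency: C appears as child of H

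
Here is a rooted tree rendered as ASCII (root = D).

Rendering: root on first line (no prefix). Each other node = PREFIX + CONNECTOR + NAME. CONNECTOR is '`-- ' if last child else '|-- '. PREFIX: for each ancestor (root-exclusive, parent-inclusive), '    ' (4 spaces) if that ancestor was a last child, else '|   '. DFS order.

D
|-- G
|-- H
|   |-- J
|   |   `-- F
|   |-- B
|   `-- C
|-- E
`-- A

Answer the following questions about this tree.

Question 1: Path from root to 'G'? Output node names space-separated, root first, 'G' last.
Answer: D G

Derivation:
Walk down from root: D -> G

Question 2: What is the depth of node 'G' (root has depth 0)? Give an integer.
Path from root to G: D -> G
Depth = number of edges = 1

Answer: 1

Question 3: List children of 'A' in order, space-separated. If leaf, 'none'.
Node A's children (from adjacency): (leaf)

Answer: none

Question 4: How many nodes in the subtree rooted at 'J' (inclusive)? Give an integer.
Subtree rooted at J contains: F, J
Count = 2

Answer: 2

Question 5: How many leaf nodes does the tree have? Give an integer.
Answer: 6

Derivation:
Leaves (nodes with no children): A, B, C, E, F, G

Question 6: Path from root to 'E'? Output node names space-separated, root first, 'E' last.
Answer: D E

Derivation:
Walk down from root: D -> E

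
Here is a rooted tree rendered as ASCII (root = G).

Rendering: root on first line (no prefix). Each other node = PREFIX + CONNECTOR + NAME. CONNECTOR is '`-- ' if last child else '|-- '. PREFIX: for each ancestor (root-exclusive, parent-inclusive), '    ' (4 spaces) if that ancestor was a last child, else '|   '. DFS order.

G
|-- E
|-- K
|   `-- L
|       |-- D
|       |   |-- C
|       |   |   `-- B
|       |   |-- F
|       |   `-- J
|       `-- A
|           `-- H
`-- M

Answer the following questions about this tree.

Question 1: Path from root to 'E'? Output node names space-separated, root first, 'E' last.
Walk down from root: G -> E

Answer: G E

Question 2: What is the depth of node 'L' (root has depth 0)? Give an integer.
Answer: 2

Derivation:
Path from root to L: G -> K -> L
Depth = number of edges = 2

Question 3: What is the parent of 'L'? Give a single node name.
Answer: K

Derivation:
Scan adjacency: L appears as child of K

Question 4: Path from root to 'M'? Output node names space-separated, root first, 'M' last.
Answer: G M

Derivation:
Walk down from root: G -> M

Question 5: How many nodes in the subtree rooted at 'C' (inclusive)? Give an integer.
Answer: 2

Derivation:
Subtree rooted at C contains: B, C
Count = 2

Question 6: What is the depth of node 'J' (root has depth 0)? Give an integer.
Path from root to J: G -> K -> L -> D -> J
Depth = number of edges = 4

Answer: 4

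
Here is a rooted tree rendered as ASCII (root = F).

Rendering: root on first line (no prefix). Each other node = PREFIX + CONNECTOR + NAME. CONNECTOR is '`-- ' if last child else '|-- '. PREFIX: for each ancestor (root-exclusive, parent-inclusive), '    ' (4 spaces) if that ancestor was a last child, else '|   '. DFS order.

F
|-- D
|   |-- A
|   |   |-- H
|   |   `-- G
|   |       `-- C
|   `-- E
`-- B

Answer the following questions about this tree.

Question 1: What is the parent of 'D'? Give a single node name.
Answer: F

Derivation:
Scan adjacency: D appears as child of F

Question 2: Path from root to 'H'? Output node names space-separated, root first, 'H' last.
Answer: F D A H

Derivation:
Walk down from root: F -> D -> A -> H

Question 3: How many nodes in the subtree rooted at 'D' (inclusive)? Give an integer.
Answer: 6

Derivation:
Subtree rooted at D contains: A, C, D, E, G, H
Count = 6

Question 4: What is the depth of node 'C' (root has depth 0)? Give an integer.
Path from root to C: F -> D -> A -> G -> C
Depth = number of edges = 4

Answer: 4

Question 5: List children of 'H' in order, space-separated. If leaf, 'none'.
Node H's children (from adjacency): (leaf)

Answer: none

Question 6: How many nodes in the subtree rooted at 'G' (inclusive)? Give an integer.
Answer: 2

Derivation:
Subtree rooted at G contains: C, G
Count = 2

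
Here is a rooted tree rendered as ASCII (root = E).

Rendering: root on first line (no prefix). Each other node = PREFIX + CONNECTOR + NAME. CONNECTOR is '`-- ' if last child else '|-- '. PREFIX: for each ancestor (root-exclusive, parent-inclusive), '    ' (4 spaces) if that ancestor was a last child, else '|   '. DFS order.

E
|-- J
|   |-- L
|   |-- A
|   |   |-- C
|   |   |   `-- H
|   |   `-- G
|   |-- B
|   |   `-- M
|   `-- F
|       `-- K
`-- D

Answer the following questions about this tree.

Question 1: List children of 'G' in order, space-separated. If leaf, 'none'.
Answer: none

Derivation:
Node G's children (from adjacency): (leaf)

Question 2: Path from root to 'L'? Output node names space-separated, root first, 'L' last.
Answer: E J L

Derivation:
Walk down from root: E -> J -> L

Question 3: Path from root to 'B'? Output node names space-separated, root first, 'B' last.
Walk down from root: E -> J -> B

Answer: E J B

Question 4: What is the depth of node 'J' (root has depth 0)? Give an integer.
Path from root to J: E -> J
Depth = number of edges = 1

Answer: 1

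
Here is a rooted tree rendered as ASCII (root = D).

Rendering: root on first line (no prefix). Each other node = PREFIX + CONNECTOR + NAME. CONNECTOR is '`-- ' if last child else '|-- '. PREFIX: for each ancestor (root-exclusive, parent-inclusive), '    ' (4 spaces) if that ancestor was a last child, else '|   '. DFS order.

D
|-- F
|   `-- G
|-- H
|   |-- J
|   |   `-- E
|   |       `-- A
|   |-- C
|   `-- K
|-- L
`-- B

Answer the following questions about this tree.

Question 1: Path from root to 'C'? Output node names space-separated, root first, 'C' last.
Answer: D H C

Derivation:
Walk down from root: D -> H -> C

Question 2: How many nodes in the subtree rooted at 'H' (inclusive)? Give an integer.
Answer: 6

Derivation:
Subtree rooted at H contains: A, C, E, H, J, K
Count = 6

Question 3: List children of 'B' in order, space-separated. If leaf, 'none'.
Answer: none

Derivation:
Node B's children (from adjacency): (leaf)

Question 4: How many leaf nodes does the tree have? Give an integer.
Leaves (nodes with no children): A, B, C, G, K, L

Answer: 6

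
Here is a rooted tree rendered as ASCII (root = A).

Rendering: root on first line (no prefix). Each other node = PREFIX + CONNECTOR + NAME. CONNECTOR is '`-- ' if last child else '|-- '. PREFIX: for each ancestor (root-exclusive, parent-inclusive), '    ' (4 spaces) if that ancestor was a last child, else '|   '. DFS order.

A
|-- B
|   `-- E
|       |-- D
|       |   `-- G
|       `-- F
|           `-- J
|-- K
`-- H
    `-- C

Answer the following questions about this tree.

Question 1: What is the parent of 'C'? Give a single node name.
Scan adjacency: C appears as child of H

Answer: H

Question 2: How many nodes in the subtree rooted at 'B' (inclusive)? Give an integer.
Answer: 6

Derivation:
Subtree rooted at B contains: B, D, E, F, G, J
Count = 6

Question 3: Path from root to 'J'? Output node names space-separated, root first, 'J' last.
Walk down from root: A -> B -> E -> F -> J

Answer: A B E F J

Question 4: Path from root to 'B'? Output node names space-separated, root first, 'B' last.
Walk down from root: A -> B

Answer: A B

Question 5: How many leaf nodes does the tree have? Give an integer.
Answer: 4

Derivation:
Leaves (nodes with no children): C, G, J, K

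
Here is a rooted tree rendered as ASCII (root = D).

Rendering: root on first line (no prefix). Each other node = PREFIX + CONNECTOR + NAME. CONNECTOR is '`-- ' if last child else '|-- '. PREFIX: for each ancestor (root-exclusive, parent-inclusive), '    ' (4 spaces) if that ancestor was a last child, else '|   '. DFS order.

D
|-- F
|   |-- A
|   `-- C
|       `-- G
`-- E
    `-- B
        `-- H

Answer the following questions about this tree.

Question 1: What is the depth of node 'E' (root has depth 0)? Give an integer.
Answer: 1

Derivation:
Path from root to E: D -> E
Depth = number of edges = 1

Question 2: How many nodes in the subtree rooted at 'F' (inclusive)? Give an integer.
Subtree rooted at F contains: A, C, F, G
Count = 4

Answer: 4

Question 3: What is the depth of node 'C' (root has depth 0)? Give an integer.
Answer: 2

Derivation:
Path from root to C: D -> F -> C
Depth = number of edges = 2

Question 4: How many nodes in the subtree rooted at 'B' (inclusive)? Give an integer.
Answer: 2

Derivation:
Subtree rooted at B contains: B, H
Count = 2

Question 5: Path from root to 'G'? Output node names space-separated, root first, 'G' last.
Answer: D F C G

Derivation:
Walk down from root: D -> F -> C -> G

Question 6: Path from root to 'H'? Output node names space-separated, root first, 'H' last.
Answer: D E B H

Derivation:
Walk down from root: D -> E -> B -> H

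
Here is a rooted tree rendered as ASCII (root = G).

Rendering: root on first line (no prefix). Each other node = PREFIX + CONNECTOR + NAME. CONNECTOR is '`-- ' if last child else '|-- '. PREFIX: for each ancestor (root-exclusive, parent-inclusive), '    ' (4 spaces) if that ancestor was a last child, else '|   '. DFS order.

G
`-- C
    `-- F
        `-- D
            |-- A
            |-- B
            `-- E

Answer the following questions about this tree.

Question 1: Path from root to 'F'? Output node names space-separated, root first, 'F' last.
Answer: G C F

Derivation:
Walk down from root: G -> C -> F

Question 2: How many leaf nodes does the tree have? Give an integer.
Answer: 3

Derivation:
Leaves (nodes with no children): A, B, E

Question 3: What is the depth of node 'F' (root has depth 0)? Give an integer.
Answer: 2

Derivation:
Path from root to F: G -> C -> F
Depth = number of edges = 2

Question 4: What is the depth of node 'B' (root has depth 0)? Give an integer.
Answer: 4

Derivation:
Path from root to B: G -> C -> F -> D -> B
Depth = number of edges = 4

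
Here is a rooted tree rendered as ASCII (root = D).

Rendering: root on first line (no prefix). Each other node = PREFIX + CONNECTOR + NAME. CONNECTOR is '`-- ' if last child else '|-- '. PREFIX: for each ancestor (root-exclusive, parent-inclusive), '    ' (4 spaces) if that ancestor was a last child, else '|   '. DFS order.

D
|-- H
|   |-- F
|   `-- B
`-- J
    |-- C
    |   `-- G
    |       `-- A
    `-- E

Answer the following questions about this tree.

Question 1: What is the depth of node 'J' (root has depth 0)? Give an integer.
Answer: 1

Derivation:
Path from root to J: D -> J
Depth = number of edges = 1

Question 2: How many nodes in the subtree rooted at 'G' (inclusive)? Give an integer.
Answer: 2

Derivation:
Subtree rooted at G contains: A, G
Count = 2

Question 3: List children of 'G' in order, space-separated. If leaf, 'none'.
Answer: A

Derivation:
Node G's children (from adjacency): A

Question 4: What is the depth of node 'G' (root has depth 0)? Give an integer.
Path from root to G: D -> J -> C -> G
Depth = number of edges = 3

Answer: 3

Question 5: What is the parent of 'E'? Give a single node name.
Scan adjacency: E appears as child of J

Answer: J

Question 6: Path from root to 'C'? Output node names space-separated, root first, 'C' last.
Answer: D J C

Derivation:
Walk down from root: D -> J -> C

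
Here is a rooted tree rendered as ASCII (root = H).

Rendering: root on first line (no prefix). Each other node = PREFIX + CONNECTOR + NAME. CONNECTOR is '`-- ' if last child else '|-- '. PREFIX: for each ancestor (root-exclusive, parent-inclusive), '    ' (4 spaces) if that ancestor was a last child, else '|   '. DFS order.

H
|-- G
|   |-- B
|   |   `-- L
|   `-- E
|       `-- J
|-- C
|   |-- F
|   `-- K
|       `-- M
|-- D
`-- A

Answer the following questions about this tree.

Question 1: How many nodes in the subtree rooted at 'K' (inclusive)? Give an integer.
Subtree rooted at K contains: K, M
Count = 2

Answer: 2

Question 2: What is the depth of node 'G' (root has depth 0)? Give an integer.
Path from root to G: H -> G
Depth = number of edges = 1

Answer: 1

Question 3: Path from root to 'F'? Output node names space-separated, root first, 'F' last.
Answer: H C F

Derivation:
Walk down from root: H -> C -> F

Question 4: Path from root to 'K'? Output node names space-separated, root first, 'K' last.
Answer: H C K

Derivation:
Walk down from root: H -> C -> K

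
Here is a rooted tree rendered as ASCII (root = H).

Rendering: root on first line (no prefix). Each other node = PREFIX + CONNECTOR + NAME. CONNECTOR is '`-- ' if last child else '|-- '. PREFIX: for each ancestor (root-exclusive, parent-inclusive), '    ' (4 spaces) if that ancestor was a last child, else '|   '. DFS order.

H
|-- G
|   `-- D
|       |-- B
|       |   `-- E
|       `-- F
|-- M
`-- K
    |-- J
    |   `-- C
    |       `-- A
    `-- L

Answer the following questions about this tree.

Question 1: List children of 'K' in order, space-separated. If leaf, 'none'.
Node K's children (from adjacency): J, L

Answer: J L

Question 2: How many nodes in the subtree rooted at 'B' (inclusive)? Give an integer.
Answer: 2

Derivation:
Subtree rooted at B contains: B, E
Count = 2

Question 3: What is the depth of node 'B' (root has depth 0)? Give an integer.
Answer: 3

Derivation:
Path from root to B: H -> G -> D -> B
Depth = number of edges = 3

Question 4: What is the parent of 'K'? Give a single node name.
Scan adjacency: K appears as child of H

Answer: H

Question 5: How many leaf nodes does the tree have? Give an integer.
Answer: 5

Derivation:
Leaves (nodes with no children): A, E, F, L, M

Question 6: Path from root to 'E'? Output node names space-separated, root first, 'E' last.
Walk down from root: H -> G -> D -> B -> E

Answer: H G D B E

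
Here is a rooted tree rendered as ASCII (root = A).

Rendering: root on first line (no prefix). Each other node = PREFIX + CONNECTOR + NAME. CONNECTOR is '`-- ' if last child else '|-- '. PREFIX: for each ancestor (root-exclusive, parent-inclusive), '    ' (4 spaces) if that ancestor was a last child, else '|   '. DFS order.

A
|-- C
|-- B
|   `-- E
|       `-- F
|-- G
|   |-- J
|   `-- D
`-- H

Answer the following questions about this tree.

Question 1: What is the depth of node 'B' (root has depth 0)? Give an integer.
Answer: 1

Derivation:
Path from root to B: A -> B
Depth = number of edges = 1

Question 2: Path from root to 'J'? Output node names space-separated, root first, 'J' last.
Answer: A G J

Derivation:
Walk down from root: A -> G -> J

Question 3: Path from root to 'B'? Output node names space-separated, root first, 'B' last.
Walk down from root: A -> B

Answer: A B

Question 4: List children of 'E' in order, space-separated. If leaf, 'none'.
Node E's children (from adjacency): F

Answer: F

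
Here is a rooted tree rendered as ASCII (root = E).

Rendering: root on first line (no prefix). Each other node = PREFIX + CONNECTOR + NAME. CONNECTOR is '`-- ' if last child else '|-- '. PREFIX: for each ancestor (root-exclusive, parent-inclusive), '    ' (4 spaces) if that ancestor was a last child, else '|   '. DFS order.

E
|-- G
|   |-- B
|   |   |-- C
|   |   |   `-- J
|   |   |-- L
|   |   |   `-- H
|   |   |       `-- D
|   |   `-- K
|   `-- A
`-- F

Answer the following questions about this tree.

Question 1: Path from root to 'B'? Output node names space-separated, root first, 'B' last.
Answer: E G B

Derivation:
Walk down from root: E -> G -> B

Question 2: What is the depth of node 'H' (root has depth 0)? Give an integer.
Path from root to H: E -> G -> B -> L -> H
Depth = number of edges = 4

Answer: 4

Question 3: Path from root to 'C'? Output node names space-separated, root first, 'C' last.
Walk down from root: E -> G -> B -> C

Answer: E G B C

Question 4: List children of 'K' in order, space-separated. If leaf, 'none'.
Node K's children (from adjacency): (leaf)

Answer: none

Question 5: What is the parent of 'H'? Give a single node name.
Answer: L

Derivation:
Scan adjacency: H appears as child of L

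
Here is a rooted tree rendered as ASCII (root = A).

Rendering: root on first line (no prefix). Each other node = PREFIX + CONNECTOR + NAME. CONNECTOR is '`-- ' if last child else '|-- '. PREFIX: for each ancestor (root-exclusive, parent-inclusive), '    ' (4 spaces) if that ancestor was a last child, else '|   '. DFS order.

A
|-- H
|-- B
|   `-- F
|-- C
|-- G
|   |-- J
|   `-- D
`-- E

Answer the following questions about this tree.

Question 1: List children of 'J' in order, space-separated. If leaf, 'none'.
Node J's children (from adjacency): (leaf)

Answer: none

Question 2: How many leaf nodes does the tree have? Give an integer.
Answer: 6

Derivation:
Leaves (nodes with no children): C, D, E, F, H, J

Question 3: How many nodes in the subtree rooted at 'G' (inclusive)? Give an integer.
Answer: 3

Derivation:
Subtree rooted at G contains: D, G, J
Count = 3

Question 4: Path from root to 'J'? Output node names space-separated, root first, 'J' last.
Walk down from root: A -> G -> J

Answer: A G J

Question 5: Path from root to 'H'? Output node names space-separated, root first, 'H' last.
Answer: A H

Derivation:
Walk down from root: A -> H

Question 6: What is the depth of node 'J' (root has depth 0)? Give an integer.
Answer: 2

Derivation:
Path from root to J: A -> G -> J
Depth = number of edges = 2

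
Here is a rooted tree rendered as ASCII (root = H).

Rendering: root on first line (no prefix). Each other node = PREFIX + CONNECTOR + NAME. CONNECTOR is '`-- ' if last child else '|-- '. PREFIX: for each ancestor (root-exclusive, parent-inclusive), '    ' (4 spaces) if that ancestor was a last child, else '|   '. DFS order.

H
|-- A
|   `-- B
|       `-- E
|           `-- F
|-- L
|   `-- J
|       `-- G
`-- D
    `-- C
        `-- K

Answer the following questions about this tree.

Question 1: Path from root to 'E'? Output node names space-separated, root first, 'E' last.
Walk down from root: H -> A -> B -> E

Answer: H A B E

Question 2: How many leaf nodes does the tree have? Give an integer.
Answer: 3

Derivation:
Leaves (nodes with no children): F, G, K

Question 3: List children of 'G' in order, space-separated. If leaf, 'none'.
Answer: none

Derivation:
Node G's children (from adjacency): (leaf)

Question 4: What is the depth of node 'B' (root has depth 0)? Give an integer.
Answer: 2

Derivation:
Path from root to B: H -> A -> B
Depth = number of edges = 2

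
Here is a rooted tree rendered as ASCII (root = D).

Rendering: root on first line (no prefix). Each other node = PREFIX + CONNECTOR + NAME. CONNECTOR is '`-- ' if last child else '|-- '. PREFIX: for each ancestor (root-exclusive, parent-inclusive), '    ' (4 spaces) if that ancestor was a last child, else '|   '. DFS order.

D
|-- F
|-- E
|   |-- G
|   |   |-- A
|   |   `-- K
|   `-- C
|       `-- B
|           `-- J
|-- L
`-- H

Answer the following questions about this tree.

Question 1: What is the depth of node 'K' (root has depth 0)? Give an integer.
Answer: 3

Derivation:
Path from root to K: D -> E -> G -> K
Depth = number of edges = 3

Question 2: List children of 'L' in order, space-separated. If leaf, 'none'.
Answer: none

Derivation:
Node L's children (from adjacency): (leaf)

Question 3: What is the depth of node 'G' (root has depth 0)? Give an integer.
Path from root to G: D -> E -> G
Depth = number of edges = 2

Answer: 2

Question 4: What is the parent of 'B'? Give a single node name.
Answer: C

Derivation:
Scan adjacency: B appears as child of C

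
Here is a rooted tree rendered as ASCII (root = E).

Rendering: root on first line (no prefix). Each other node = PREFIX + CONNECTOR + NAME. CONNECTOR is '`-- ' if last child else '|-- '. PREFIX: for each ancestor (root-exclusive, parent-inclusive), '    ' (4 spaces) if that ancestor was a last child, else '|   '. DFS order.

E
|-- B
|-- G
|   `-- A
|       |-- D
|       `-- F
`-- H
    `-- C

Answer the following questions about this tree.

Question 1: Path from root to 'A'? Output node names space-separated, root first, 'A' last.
Answer: E G A

Derivation:
Walk down from root: E -> G -> A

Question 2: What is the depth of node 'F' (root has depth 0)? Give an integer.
Path from root to F: E -> G -> A -> F
Depth = number of edges = 3

Answer: 3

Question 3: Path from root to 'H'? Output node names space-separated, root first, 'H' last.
Walk down from root: E -> H

Answer: E H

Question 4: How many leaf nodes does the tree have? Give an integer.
Leaves (nodes with no children): B, C, D, F

Answer: 4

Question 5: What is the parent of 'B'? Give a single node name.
Answer: E

Derivation:
Scan adjacency: B appears as child of E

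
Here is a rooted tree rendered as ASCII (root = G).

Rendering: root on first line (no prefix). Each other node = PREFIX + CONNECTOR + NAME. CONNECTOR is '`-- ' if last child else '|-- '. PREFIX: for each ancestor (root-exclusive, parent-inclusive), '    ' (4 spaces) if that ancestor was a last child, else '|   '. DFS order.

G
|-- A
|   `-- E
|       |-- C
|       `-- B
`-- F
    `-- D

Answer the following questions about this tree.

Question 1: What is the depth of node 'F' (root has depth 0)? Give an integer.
Answer: 1

Derivation:
Path from root to F: G -> F
Depth = number of edges = 1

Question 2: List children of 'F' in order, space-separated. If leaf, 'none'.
Node F's children (from adjacency): D

Answer: D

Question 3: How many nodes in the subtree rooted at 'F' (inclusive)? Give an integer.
Answer: 2

Derivation:
Subtree rooted at F contains: D, F
Count = 2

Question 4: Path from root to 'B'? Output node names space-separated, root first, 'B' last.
Answer: G A E B

Derivation:
Walk down from root: G -> A -> E -> B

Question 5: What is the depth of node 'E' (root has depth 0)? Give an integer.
Path from root to E: G -> A -> E
Depth = number of edges = 2

Answer: 2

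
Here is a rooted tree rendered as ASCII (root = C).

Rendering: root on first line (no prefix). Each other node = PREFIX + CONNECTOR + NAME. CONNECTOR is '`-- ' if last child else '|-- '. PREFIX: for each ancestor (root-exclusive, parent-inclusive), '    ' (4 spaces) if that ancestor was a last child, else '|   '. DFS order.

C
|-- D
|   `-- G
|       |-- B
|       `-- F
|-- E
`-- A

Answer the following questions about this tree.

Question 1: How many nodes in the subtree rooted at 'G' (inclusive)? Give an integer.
Subtree rooted at G contains: B, F, G
Count = 3

Answer: 3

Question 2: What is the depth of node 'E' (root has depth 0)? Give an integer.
Path from root to E: C -> E
Depth = number of edges = 1

Answer: 1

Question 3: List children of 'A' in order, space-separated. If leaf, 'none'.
Node A's children (from adjacency): (leaf)

Answer: none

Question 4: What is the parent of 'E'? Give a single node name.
Scan adjacency: E appears as child of C

Answer: C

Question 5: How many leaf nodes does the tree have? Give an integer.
Leaves (nodes with no children): A, B, E, F

Answer: 4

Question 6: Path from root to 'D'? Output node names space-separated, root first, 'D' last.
Answer: C D

Derivation:
Walk down from root: C -> D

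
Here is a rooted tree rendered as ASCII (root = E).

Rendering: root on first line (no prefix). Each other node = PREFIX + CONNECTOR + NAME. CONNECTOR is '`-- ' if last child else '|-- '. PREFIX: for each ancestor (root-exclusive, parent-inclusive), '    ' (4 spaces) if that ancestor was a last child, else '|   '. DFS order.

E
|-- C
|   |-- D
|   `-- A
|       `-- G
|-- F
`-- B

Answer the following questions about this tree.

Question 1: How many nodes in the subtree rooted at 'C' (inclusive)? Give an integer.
Subtree rooted at C contains: A, C, D, G
Count = 4

Answer: 4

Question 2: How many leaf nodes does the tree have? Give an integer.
Answer: 4

Derivation:
Leaves (nodes with no children): B, D, F, G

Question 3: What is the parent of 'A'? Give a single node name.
Answer: C

Derivation:
Scan adjacency: A appears as child of C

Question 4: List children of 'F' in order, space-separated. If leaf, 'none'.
Answer: none

Derivation:
Node F's children (from adjacency): (leaf)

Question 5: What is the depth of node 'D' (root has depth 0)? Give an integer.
Path from root to D: E -> C -> D
Depth = number of edges = 2

Answer: 2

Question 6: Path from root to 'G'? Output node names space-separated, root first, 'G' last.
Answer: E C A G

Derivation:
Walk down from root: E -> C -> A -> G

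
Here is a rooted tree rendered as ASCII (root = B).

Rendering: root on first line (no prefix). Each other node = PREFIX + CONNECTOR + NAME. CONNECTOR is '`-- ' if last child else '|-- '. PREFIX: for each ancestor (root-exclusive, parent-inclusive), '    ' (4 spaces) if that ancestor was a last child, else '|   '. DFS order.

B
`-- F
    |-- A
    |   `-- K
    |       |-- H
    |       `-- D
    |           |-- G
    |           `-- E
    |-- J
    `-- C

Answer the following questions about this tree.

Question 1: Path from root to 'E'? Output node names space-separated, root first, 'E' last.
Answer: B F A K D E

Derivation:
Walk down from root: B -> F -> A -> K -> D -> E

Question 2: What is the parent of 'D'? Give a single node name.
Scan adjacency: D appears as child of K

Answer: K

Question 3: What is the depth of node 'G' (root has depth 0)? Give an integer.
Path from root to G: B -> F -> A -> K -> D -> G
Depth = number of edges = 5

Answer: 5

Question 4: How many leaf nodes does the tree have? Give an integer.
Leaves (nodes with no children): C, E, G, H, J

Answer: 5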